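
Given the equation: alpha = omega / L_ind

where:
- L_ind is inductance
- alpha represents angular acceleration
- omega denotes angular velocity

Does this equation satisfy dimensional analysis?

No

L_ind (inductance) has dimensions [I^-2 L^2 M T^-2].
alpha (angular acceleration) has dimensions [T^-2].
omega (angular velocity) has dimensions [T^-1].

Left side: [T^-2]
Right side: [I^2 L^-2 M^-1 T]

The two sides have different dimensions, so the equation is NOT dimensionally consistent.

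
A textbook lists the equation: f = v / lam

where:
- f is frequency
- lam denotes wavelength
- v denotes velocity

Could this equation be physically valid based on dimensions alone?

Yes

f (frequency) has dimensions [T^-1].
lam (wavelength) has dimensions [L].
v (velocity) has dimensions [L T^-1].

Left side: [T^-1]
Right side: [T^-1]

Both sides have the same dimensions, so the equation is dimensionally consistent.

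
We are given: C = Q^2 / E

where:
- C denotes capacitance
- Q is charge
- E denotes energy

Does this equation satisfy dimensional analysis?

Yes

C (capacitance) has dimensions [I^2 L^-2 M^-1 T^4].
Q (charge) has dimensions [I T].
E (energy) has dimensions [L^2 M T^-2].

Left side: [I^2 L^-2 M^-1 T^4]
Right side: [I^2 L^-2 M^-1 T^4]

Both sides have the same dimensions, so the equation is dimensionally consistent.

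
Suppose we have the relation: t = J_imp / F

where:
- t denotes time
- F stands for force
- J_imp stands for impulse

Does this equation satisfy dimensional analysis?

Yes

t (time) has dimensions [T].
F (force) has dimensions [L M T^-2].
J_imp (impulse) has dimensions [L M T^-1].

Left side: [T]
Right side: [T]

Both sides have the same dimensions, so the equation is dimensionally consistent.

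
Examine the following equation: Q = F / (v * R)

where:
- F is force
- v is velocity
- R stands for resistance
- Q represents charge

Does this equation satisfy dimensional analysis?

No

F (force) has dimensions [L M T^-2].
v (velocity) has dimensions [L T^-1].
R (resistance) has dimensions [I^-2 L^2 M T^-3].
Q (charge) has dimensions [I T].

Left side: [I T]
Right side: [I^2 L^-2 T^2]

The two sides have different dimensions, so the equation is NOT dimensionally consistent.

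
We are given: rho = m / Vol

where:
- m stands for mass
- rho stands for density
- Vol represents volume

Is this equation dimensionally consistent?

Yes

m (mass) has dimensions [M].
rho (density) has dimensions [L^-3 M].
Vol (volume) has dimensions [L^3].

Left side: [L^-3 M]
Right side: [L^-3 M]

Both sides have the same dimensions, so the equation is dimensionally consistent.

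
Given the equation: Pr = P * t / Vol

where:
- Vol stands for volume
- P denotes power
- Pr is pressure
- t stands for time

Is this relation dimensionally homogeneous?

Yes

Vol (volume) has dimensions [L^3].
P (power) has dimensions [L^2 M T^-3].
Pr (pressure) has dimensions [L^-1 M T^-2].
t (time) has dimensions [T].

Left side: [L^-1 M T^-2]
Right side: [L^-1 M T^-2]

Both sides have the same dimensions, so the equation is dimensionally consistent.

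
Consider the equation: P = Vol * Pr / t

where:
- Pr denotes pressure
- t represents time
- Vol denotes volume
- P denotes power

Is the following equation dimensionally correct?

Yes

Pr (pressure) has dimensions [L^-1 M T^-2].
t (time) has dimensions [T].
Vol (volume) has dimensions [L^3].
P (power) has dimensions [L^2 M T^-3].

Left side: [L^2 M T^-3]
Right side: [L^2 M T^-3]

Both sides have the same dimensions, so the equation is dimensionally consistent.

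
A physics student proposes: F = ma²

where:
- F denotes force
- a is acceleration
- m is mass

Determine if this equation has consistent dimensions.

No

F (force) has dimensions [L M T^-2].
a (acceleration) has dimensions [L T^-2].
m (mass) has dimensions [M].

Left side: [L M T^-2]
Right side: [L^2 M T^-4]

The two sides have different dimensions, so the equation is NOT dimensionally consistent.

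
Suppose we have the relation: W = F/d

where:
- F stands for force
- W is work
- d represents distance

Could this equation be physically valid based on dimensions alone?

No

F (force) has dimensions [L M T^-2].
W (work) has dimensions [L^2 M T^-2].
d (distance) has dimensions [L].

Left side: [L^2 M T^-2]
Right side: [M T^-2]

The two sides have different dimensions, so the equation is NOT dimensionally consistent.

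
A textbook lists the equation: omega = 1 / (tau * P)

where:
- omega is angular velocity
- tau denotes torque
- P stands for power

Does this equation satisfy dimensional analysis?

No

omega (angular velocity) has dimensions [T^-1].
tau (torque) has dimensions [L^2 M T^-2].
P (power) has dimensions [L^2 M T^-3].

Left side: [T^-1]
Right side: [L^-4 M^-2 T^5]

The two sides have different dimensions, so the equation is NOT dimensionally consistent.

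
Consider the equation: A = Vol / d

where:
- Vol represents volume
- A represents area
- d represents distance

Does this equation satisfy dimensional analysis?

Yes

Vol (volume) has dimensions [L^3].
A (area) has dimensions [L^2].
d (distance) has dimensions [L].

Left side: [L^2]
Right side: [L^2]

Both sides have the same dimensions, so the equation is dimensionally consistent.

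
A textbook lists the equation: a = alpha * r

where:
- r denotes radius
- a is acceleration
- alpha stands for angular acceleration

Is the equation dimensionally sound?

Yes

r (radius) has dimensions [L].
a (acceleration) has dimensions [L T^-2].
alpha (angular acceleration) has dimensions [T^-2].

Left side: [L T^-2]
Right side: [L T^-2]

Both sides have the same dimensions, so the equation is dimensionally consistent.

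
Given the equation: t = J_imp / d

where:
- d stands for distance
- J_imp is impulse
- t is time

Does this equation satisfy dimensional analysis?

No

d (distance) has dimensions [L].
J_imp (impulse) has dimensions [L M T^-1].
t (time) has dimensions [T].

Left side: [T]
Right side: [M T^-1]

The two sides have different dimensions, so the equation is NOT dimensionally consistent.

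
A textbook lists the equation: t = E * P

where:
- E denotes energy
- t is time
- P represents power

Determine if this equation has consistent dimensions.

No

E (energy) has dimensions [L^2 M T^-2].
t (time) has dimensions [T].
P (power) has dimensions [L^2 M T^-3].

Left side: [T]
Right side: [L^4 M^2 T^-5]

The two sides have different dimensions, so the equation is NOT dimensionally consistent.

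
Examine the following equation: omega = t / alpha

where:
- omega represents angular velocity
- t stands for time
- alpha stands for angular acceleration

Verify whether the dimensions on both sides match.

No

omega (angular velocity) has dimensions [T^-1].
t (time) has dimensions [T].
alpha (angular acceleration) has dimensions [T^-2].

Left side: [T^-1]
Right side: [T^3]

The two sides have different dimensions, so the equation is NOT dimensionally consistent.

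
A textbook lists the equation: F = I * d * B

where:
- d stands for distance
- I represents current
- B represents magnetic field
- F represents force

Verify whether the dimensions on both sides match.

Yes

d (distance) has dimensions [L].
I (current) has dimensions [I].
B (magnetic field) has dimensions [I^-1 M T^-2].
F (force) has dimensions [L M T^-2].

Left side: [L M T^-2]
Right side: [L M T^-2]

Both sides have the same dimensions, so the equation is dimensionally consistent.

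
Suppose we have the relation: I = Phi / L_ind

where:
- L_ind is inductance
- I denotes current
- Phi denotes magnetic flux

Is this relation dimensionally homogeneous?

Yes

L_ind (inductance) has dimensions [I^-2 L^2 M T^-2].
I (current) has dimensions [I].
Phi (magnetic flux) has dimensions [I^-1 L^2 M T^-2].

Left side: [I]
Right side: [I]

Both sides have the same dimensions, so the equation is dimensionally consistent.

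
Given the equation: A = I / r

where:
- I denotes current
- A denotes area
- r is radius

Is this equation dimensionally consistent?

No

I (current) has dimensions [I].
A (area) has dimensions [L^2].
r (radius) has dimensions [L].

Left side: [L^2]
Right side: [I L^-1]

The two sides have different dimensions, so the equation is NOT dimensionally consistent.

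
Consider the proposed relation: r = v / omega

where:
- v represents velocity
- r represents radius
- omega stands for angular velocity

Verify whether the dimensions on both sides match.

Yes

v (velocity) has dimensions [L T^-1].
r (radius) has dimensions [L].
omega (angular velocity) has dimensions [T^-1].

Left side: [L]
Right side: [L]

Both sides have the same dimensions, so the equation is dimensionally consistent.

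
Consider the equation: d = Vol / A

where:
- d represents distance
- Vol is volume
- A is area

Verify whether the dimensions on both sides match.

Yes

d (distance) has dimensions [L].
Vol (volume) has dimensions [L^3].
A (area) has dimensions [L^2].

Left side: [L]
Right side: [L]

Both sides have the same dimensions, so the equation is dimensionally consistent.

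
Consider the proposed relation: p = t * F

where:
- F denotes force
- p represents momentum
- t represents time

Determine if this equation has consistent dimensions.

Yes

F (force) has dimensions [L M T^-2].
p (momentum) has dimensions [L M T^-1].
t (time) has dimensions [T].

Left side: [L M T^-1]
Right side: [L M T^-1]

Both sides have the same dimensions, so the equation is dimensionally consistent.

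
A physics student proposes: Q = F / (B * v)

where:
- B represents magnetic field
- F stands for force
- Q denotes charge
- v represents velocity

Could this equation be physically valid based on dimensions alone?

Yes

B (magnetic field) has dimensions [I^-1 M T^-2].
F (force) has dimensions [L M T^-2].
Q (charge) has dimensions [I T].
v (velocity) has dimensions [L T^-1].

Left side: [I T]
Right side: [I T]

Both sides have the same dimensions, so the equation is dimensionally consistent.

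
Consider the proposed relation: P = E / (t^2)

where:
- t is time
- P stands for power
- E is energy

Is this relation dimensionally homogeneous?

No

t (time) has dimensions [T].
P (power) has dimensions [L^2 M T^-3].
E (energy) has dimensions [L^2 M T^-2].

Left side: [L^2 M T^-3]
Right side: [L^2 M T^-4]

The two sides have different dimensions, so the equation is NOT dimensionally consistent.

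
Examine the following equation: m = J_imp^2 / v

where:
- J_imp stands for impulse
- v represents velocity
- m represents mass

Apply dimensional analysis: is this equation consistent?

No

J_imp (impulse) has dimensions [L M T^-1].
v (velocity) has dimensions [L T^-1].
m (mass) has dimensions [M].

Left side: [M]
Right side: [L M^2 T^-1]

The two sides have different dimensions, so the equation is NOT dimensionally consistent.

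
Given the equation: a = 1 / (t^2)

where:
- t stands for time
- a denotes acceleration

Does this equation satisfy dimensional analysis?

No

t (time) has dimensions [T].
a (acceleration) has dimensions [L T^-2].

Left side: [L T^-2]
Right side: [T^-2]

The two sides have different dimensions, so the equation is NOT dimensionally consistent.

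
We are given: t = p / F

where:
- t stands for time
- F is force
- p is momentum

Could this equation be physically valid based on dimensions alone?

Yes

t (time) has dimensions [T].
F (force) has dimensions [L M T^-2].
p (momentum) has dimensions [L M T^-1].

Left side: [T]
Right side: [T]

Both sides have the same dimensions, so the equation is dimensionally consistent.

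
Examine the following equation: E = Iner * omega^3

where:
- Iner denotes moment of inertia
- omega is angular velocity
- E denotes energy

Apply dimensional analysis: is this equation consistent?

No

Iner (moment of inertia) has dimensions [L^2 M].
omega (angular velocity) has dimensions [T^-1].
E (energy) has dimensions [L^2 M T^-2].

Left side: [L^2 M T^-2]
Right side: [L^2 M T^-3]

The two sides have different dimensions, so the equation is NOT dimensionally consistent.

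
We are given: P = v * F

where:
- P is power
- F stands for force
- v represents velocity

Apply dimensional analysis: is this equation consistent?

Yes

P (power) has dimensions [L^2 M T^-3].
F (force) has dimensions [L M T^-2].
v (velocity) has dimensions [L T^-1].

Left side: [L^2 M T^-3]
Right side: [L^2 M T^-3]

Both sides have the same dimensions, so the equation is dimensionally consistent.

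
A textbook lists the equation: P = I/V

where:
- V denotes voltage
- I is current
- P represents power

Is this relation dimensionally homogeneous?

No

V (voltage) has dimensions [I^-1 L^2 M T^-3].
I (current) has dimensions [I].
P (power) has dimensions [L^2 M T^-3].

Left side: [L^2 M T^-3]
Right side: [I^2 L^-2 M^-1 T^3]

The two sides have different dimensions, so the equation is NOT dimensionally consistent.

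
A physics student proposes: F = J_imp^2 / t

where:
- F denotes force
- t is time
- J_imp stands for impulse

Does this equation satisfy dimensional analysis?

No

F (force) has dimensions [L M T^-2].
t (time) has dimensions [T].
J_imp (impulse) has dimensions [L M T^-1].

Left side: [L M T^-2]
Right side: [L^2 M^2 T^-3]

The two sides have different dimensions, so the equation is NOT dimensionally consistent.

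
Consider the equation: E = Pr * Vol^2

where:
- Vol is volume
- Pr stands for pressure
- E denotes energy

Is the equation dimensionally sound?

No

Vol (volume) has dimensions [L^3].
Pr (pressure) has dimensions [L^-1 M T^-2].
E (energy) has dimensions [L^2 M T^-2].

Left side: [L^2 M T^-2]
Right side: [L^5 M T^-2]

The two sides have different dimensions, so the equation is NOT dimensionally consistent.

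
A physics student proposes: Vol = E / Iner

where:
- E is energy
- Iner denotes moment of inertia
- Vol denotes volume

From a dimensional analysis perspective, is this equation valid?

No

E (energy) has dimensions [L^2 M T^-2].
Iner (moment of inertia) has dimensions [L^2 M].
Vol (volume) has dimensions [L^3].

Left side: [L^3]
Right side: [T^-2]

The two sides have different dimensions, so the equation is NOT dimensionally consistent.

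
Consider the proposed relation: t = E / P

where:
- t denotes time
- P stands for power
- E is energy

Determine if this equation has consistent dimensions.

Yes

t (time) has dimensions [T].
P (power) has dimensions [L^2 M T^-3].
E (energy) has dimensions [L^2 M T^-2].

Left side: [T]
Right side: [T]

Both sides have the same dimensions, so the equation is dimensionally consistent.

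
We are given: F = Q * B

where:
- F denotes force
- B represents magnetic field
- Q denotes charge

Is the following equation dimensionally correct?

No

F (force) has dimensions [L M T^-2].
B (magnetic field) has dimensions [I^-1 M T^-2].
Q (charge) has dimensions [I T].

Left side: [L M T^-2]
Right side: [M T^-1]

The two sides have different dimensions, so the equation is NOT dimensionally consistent.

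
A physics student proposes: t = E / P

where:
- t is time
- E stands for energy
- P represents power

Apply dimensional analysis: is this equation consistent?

Yes

t (time) has dimensions [T].
E (energy) has dimensions [L^2 M T^-2].
P (power) has dimensions [L^2 M T^-3].

Left side: [T]
Right side: [T]

Both sides have the same dimensions, so the equation is dimensionally consistent.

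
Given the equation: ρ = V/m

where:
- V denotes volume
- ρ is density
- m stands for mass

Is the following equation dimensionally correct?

No

V (volume) has dimensions [L^3].
ρ (density) has dimensions [L^-3 M].
m (mass) has dimensions [M].

Left side: [L^-3 M]
Right side: [L^3 M^-1]

The two sides have different dimensions, so the equation is NOT dimensionally consistent.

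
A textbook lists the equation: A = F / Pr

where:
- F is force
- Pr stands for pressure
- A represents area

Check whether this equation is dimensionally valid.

Yes

F (force) has dimensions [L M T^-2].
Pr (pressure) has dimensions [L^-1 M T^-2].
A (area) has dimensions [L^2].

Left side: [L^2]
Right side: [L^2]

Both sides have the same dimensions, so the equation is dimensionally consistent.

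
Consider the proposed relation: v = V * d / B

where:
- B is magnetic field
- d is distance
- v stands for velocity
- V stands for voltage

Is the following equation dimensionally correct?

No

B (magnetic field) has dimensions [I^-1 M T^-2].
d (distance) has dimensions [L].
v (velocity) has dimensions [L T^-1].
V (voltage) has dimensions [I^-1 L^2 M T^-3].

Left side: [L T^-1]
Right side: [L^3 T^-1]

The two sides have different dimensions, so the equation is NOT dimensionally consistent.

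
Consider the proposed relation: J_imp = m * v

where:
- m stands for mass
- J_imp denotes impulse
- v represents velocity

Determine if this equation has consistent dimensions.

Yes

m (mass) has dimensions [M].
J_imp (impulse) has dimensions [L M T^-1].
v (velocity) has dimensions [L T^-1].

Left side: [L M T^-1]
Right side: [L M T^-1]

Both sides have the same dimensions, so the equation is dimensionally consistent.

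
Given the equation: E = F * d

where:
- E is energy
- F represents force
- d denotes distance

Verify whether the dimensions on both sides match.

Yes

E (energy) has dimensions [L^2 M T^-2].
F (force) has dimensions [L M T^-2].
d (distance) has dimensions [L].

Left side: [L^2 M T^-2]
Right side: [L^2 M T^-2]

Both sides have the same dimensions, so the equation is dimensionally consistent.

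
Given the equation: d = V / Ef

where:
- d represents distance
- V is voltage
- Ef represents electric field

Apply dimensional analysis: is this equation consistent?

Yes

d (distance) has dimensions [L].
V (voltage) has dimensions [I^-1 L^2 M T^-3].
Ef (electric field) has dimensions [I^-1 L M T^-3].

Left side: [L]
Right side: [L]

Both sides have the same dimensions, so the equation is dimensionally consistent.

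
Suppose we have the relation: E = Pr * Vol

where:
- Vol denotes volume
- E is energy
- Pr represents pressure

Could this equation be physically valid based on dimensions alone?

Yes

Vol (volume) has dimensions [L^3].
E (energy) has dimensions [L^2 M T^-2].
Pr (pressure) has dimensions [L^-1 M T^-2].

Left side: [L^2 M T^-2]
Right side: [L^2 M T^-2]

Both sides have the same dimensions, so the equation is dimensionally consistent.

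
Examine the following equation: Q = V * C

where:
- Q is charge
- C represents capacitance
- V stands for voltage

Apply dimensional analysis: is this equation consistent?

Yes

Q (charge) has dimensions [I T].
C (capacitance) has dimensions [I^2 L^-2 M^-1 T^4].
V (voltage) has dimensions [I^-1 L^2 M T^-3].

Left side: [I T]
Right side: [I T]

Both sides have the same dimensions, so the equation is dimensionally consistent.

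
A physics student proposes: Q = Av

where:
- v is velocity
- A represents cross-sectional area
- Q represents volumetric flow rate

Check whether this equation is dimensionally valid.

Yes

v (velocity) has dimensions [L T^-1].
A (cross-sectional area) has dimensions [L^2].
Q (volumetric flow rate) has dimensions [L^3 T^-1].

Left side: [L^3 T^-1]
Right side: [L^3 T^-1]

Both sides have the same dimensions, so the equation is dimensionally consistent.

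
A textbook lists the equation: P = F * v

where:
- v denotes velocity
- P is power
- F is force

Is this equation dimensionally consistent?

Yes

v (velocity) has dimensions [L T^-1].
P (power) has dimensions [L^2 M T^-3].
F (force) has dimensions [L M T^-2].

Left side: [L^2 M T^-3]
Right side: [L^2 M T^-3]

Both sides have the same dimensions, so the equation is dimensionally consistent.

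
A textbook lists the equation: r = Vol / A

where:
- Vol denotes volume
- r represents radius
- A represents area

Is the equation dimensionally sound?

Yes

Vol (volume) has dimensions [L^3].
r (radius) has dimensions [L].
A (area) has dimensions [L^2].

Left side: [L]
Right side: [L]

Both sides have the same dimensions, so the equation is dimensionally consistent.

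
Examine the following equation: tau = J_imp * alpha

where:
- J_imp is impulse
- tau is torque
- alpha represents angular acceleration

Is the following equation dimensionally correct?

No

J_imp (impulse) has dimensions [L M T^-1].
tau (torque) has dimensions [L^2 M T^-2].
alpha (angular acceleration) has dimensions [T^-2].

Left side: [L^2 M T^-2]
Right side: [L M T^-3]

The two sides have different dimensions, so the equation is NOT dimensionally consistent.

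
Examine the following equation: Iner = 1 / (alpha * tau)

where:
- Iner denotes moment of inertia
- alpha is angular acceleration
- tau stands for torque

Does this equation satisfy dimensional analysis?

No

Iner (moment of inertia) has dimensions [L^2 M].
alpha (angular acceleration) has dimensions [T^-2].
tau (torque) has dimensions [L^2 M T^-2].

Left side: [L^2 M]
Right side: [L^-2 M^-1 T^4]

The two sides have different dimensions, so the equation is NOT dimensionally consistent.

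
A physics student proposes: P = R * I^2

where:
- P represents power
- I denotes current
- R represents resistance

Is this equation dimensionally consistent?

Yes

P (power) has dimensions [L^2 M T^-3].
I (current) has dimensions [I].
R (resistance) has dimensions [I^-2 L^2 M T^-3].

Left side: [L^2 M T^-3]
Right side: [L^2 M T^-3]

Both sides have the same dimensions, so the equation is dimensionally consistent.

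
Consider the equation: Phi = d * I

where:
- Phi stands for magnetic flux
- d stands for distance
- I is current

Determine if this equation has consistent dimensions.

No

Phi (magnetic flux) has dimensions [I^-1 L^2 M T^-2].
d (distance) has dimensions [L].
I (current) has dimensions [I].

Left side: [I^-1 L^2 M T^-2]
Right side: [I L]

The two sides have different dimensions, so the equation is NOT dimensionally consistent.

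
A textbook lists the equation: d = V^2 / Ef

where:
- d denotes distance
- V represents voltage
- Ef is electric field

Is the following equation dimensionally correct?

No

d (distance) has dimensions [L].
V (voltage) has dimensions [I^-1 L^2 M T^-3].
Ef (electric field) has dimensions [I^-1 L M T^-3].

Left side: [L]
Right side: [I^-1 L^3 M T^-3]

The two sides have different dimensions, so the equation is NOT dimensionally consistent.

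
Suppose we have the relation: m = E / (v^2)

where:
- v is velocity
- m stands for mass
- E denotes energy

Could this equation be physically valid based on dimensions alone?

Yes

v (velocity) has dimensions [L T^-1].
m (mass) has dimensions [M].
E (energy) has dimensions [L^2 M T^-2].

Left side: [M]
Right side: [M]

Both sides have the same dimensions, so the equation is dimensionally consistent.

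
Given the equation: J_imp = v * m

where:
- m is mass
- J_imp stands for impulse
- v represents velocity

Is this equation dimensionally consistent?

Yes

m (mass) has dimensions [M].
J_imp (impulse) has dimensions [L M T^-1].
v (velocity) has dimensions [L T^-1].

Left side: [L M T^-1]
Right side: [L M T^-1]

Both sides have the same dimensions, so the equation is dimensionally consistent.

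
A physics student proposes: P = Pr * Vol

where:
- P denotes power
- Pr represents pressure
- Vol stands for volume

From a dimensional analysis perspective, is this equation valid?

No

P (power) has dimensions [L^2 M T^-3].
Pr (pressure) has dimensions [L^-1 M T^-2].
Vol (volume) has dimensions [L^3].

Left side: [L^2 M T^-3]
Right side: [L^2 M T^-2]

The two sides have different dimensions, so the equation is NOT dimensionally consistent.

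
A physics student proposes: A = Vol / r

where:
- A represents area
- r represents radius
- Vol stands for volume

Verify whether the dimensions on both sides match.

Yes

A (area) has dimensions [L^2].
r (radius) has dimensions [L].
Vol (volume) has dimensions [L^3].

Left side: [L^2]
Right side: [L^2]

Both sides have the same dimensions, so the equation is dimensionally consistent.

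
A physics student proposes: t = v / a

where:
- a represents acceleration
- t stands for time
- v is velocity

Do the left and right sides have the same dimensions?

Yes

a (acceleration) has dimensions [L T^-2].
t (time) has dimensions [T].
v (velocity) has dimensions [L T^-1].

Left side: [T]
Right side: [T]

Both sides have the same dimensions, so the equation is dimensionally consistent.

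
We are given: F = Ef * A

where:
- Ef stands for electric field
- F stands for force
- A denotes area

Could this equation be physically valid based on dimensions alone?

No

Ef (electric field) has dimensions [I^-1 L M T^-3].
F (force) has dimensions [L M T^-2].
A (area) has dimensions [L^2].

Left side: [L M T^-2]
Right side: [I^-1 L^3 M T^-3]

The two sides have different dimensions, so the equation is NOT dimensionally consistent.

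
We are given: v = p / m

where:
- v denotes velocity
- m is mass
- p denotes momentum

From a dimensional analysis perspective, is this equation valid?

Yes

v (velocity) has dimensions [L T^-1].
m (mass) has dimensions [M].
p (momentum) has dimensions [L M T^-1].

Left side: [L T^-1]
Right side: [L T^-1]

Both sides have the same dimensions, so the equation is dimensionally consistent.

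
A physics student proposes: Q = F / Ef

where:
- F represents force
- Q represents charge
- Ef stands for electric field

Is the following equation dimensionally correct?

Yes

F (force) has dimensions [L M T^-2].
Q (charge) has dimensions [I T].
Ef (electric field) has dimensions [I^-1 L M T^-3].

Left side: [I T]
Right side: [I T]

Both sides have the same dimensions, so the equation is dimensionally consistent.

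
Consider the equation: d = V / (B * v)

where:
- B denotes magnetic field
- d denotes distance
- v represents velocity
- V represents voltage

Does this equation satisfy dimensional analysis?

Yes

B (magnetic field) has dimensions [I^-1 M T^-2].
d (distance) has dimensions [L].
v (velocity) has dimensions [L T^-1].
V (voltage) has dimensions [I^-1 L^2 M T^-3].

Left side: [L]
Right side: [L]

Both sides have the same dimensions, so the equation is dimensionally consistent.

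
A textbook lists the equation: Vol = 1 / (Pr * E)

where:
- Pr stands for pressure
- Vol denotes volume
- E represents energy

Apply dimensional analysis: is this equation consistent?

No

Pr (pressure) has dimensions [L^-1 M T^-2].
Vol (volume) has dimensions [L^3].
E (energy) has dimensions [L^2 M T^-2].

Left side: [L^3]
Right side: [L^-1 M^-2 T^4]

The two sides have different dimensions, so the equation is NOT dimensionally consistent.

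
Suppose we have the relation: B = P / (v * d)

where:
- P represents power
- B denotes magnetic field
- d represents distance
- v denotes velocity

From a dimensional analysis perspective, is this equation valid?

No

P (power) has dimensions [L^2 M T^-3].
B (magnetic field) has dimensions [I^-1 M T^-2].
d (distance) has dimensions [L].
v (velocity) has dimensions [L T^-1].

Left side: [I^-1 M T^-2]
Right side: [M T^-2]

The two sides have different dimensions, so the equation is NOT dimensionally consistent.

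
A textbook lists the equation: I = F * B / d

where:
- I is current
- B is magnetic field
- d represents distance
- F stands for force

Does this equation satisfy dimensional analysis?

No

I (current) has dimensions [I].
B (magnetic field) has dimensions [I^-1 M T^-2].
d (distance) has dimensions [L].
F (force) has dimensions [L M T^-2].

Left side: [I]
Right side: [I^-1 M^2 T^-4]

The two sides have different dimensions, so the equation is NOT dimensionally consistent.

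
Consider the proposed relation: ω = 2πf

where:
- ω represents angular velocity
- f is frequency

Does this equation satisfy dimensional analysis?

Yes

ω (angular velocity) has dimensions [T^-1].
f (frequency) has dimensions [T^-1].

Left side: [T^-1]
Right side: [T^-1]

Both sides have the same dimensions, so the equation is dimensionally consistent.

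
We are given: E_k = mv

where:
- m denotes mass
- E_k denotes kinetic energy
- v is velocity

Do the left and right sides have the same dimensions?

No

m (mass) has dimensions [M].
E_k (kinetic energy) has dimensions [L^2 M T^-2].
v (velocity) has dimensions [L T^-1].

Left side: [L^2 M T^-2]
Right side: [L M T^-1]

The two sides have different dimensions, so the equation is NOT dimensionally consistent.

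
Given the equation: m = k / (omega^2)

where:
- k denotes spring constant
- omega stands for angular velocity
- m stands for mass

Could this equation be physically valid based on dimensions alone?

Yes

k (spring constant) has dimensions [M T^-2].
omega (angular velocity) has dimensions [T^-1].
m (mass) has dimensions [M].

Left side: [M]
Right side: [M]

Both sides have the same dimensions, so the equation is dimensionally consistent.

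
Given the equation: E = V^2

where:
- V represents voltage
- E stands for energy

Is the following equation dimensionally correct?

No

V (voltage) has dimensions [I^-1 L^2 M T^-3].
E (energy) has dimensions [L^2 M T^-2].

Left side: [L^2 M T^-2]
Right side: [I^-2 L^4 M^2 T^-6]

The two sides have different dimensions, so the equation is NOT dimensionally consistent.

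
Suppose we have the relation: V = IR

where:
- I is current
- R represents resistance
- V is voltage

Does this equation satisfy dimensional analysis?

Yes

I (current) has dimensions [I].
R (resistance) has dimensions [I^-2 L^2 M T^-3].
V (voltage) has dimensions [I^-1 L^2 M T^-3].

Left side: [I^-1 L^2 M T^-3]
Right side: [I^-1 L^2 M T^-3]

Both sides have the same dimensions, so the equation is dimensionally consistent.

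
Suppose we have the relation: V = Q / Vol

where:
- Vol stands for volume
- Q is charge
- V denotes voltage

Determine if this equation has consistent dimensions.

No

Vol (volume) has dimensions [L^3].
Q (charge) has dimensions [I T].
V (voltage) has dimensions [I^-1 L^2 M T^-3].

Left side: [I^-1 L^2 M T^-3]
Right side: [I L^-3 T]

The two sides have different dimensions, so the equation is NOT dimensionally consistent.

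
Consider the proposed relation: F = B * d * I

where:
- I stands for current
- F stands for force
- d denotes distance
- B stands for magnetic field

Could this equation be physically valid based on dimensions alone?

Yes

I (current) has dimensions [I].
F (force) has dimensions [L M T^-2].
d (distance) has dimensions [L].
B (magnetic field) has dimensions [I^-1 M T^-2].

Left side: [L M T^-2]
Right side: [L M T^-2]

Both sides have the same dimensions, so the equation is dimensionally consistent.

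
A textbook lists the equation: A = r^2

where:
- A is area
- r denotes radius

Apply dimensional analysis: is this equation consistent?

Yes

A (area) has dimensions [L^2].
r (radius) has dimensions [L].

Left side: [L^2]
Right side: [L^2]

Both sides have the same dimensions, so the equation is dimensionally consistent.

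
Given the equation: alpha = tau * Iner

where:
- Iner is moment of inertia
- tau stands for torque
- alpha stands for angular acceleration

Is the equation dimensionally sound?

No

Iner (moment of inertia) has dimensions [L^2 M].
tau (torque) has dimensions [L^2 M T^-2].
alpha (angular acceleration) has dimensions [T^-2].

Left side: [T^-2]
Right side: [L^4 M^2 T^-2]

The two sides have different dimensions, so the equation is NOT dimensionally consistent.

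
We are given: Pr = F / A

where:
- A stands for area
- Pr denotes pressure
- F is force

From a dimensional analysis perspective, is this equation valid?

Yes

A (area) has dimensions [L^2].
Pr (pressure) has dimensions [L^-1 M T^-2].
F (force) has dimensions [L M T^-2].

Left side: [L^-1 M T^-2]
Right side: [L^-1 M T^-2]

Both sides have the same dimensions, so the equation is dimensionally consistent.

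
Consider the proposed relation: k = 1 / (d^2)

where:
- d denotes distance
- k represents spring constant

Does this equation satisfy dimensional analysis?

No

d (distance) has dimensions [L].
k (spring constant) has dimensions [M T^-2].

Left side: [M T^-2]
Right side: [L^-2]

The two sides have different dimensions, so the equation is NOT dimensionally consistent.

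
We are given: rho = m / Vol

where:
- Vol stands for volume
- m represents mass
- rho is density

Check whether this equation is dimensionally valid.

Yes

Vol (volume) has dimensions [L^3].
m (mass) has dimensions [M].
rho (density) has dimensions [L^-3 M].

Left side: [L^-3 M]
Right side: [L^-3 M]

Both sides have the same dimensions, so the equation is dimensionally consistent.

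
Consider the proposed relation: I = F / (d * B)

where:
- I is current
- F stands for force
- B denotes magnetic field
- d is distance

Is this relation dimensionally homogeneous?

Yes

I (current) has dimensions [I].
F (force) has dimensions [L M T^-2].
B (magnetic field) has dimensions [I^-1 M T^-2].
d (distance) has dimensions [L].

Left side: [I]
Right side: [I]

Both sides have the same dimensions, so the equation is dimensionally consistent.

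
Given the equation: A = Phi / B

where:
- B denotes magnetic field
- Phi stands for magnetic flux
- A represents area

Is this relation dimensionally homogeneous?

Yes

B (magnetic field) has dimensions [I^-1 M T^-2].
Phi (magnetic flux) has dimensions [I^-1 L^2 M T^-2].
A (area) has dimensions [L^2].

Left side: [L^2]
Right side: [L^2]

Both sides have the same dimensions, so the equation is dimensionally consistent.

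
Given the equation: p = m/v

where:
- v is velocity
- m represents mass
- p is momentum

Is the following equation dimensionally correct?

No

v (velocity) has dimensions [L T^-1].
m (mass) has dimensions [M].
p (momentum) has dimensions [L M T^-1].

Left side: [L M T^-1]
Right side: [L^-1 M T]

The two sides have different dimensions, so the equation is NOT dimensionally consistent.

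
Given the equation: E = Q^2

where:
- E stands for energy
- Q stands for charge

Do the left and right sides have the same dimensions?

No

E (energy) has dimensions [L^2 M T^-2].
Q (charge) has dimensions [I T].

Left side: [L^2 M T^-2]
Right side: [I^2 T^2]

The two sides have different dimensions, so the equation is NOT dimensionally consistent.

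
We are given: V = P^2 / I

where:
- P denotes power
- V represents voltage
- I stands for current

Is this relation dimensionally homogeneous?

No

P (power) has dimensions [L^2 M T^-3].
V (voltage) has dimensions [I^-1 L^2 M T^-3].
I (current) has dimensions [I].

Left side: [I^-1 L^2 M T^-3]
Right side: [I^-1 L^4 M^2 T^-6]

The two sides have different dimensions, so the equation is NOT dimensionally consistent.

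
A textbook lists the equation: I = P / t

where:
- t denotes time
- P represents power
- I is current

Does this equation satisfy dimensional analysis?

No

t (time) has dimensions [T].
P (power) has dimensions [L^2 M T^-3].
I (current) has dimensions [I].

Left side: [I]
Right side: [L^2 M T^-4]

The two sides have different dimensions, so the equation is NOT dimensionally consistent.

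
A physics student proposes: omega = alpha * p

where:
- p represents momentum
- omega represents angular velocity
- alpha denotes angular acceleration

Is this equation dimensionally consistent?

No

p (momentum) has dimensions [L M T^-1].
omega (angular velocity) has dimensions [T^-1].
alpha (angular acceleration) has dimensions [T^-2].

Left side: [T^-1]
Right side: [L M T^-3]

The two sides have different dimensions, so the equation is NOT dimensionally consistent.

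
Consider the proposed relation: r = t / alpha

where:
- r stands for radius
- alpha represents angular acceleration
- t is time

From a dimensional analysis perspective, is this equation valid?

No

r (radius) has dimensions [L].
alpha (angular acceleration) has dimensions [T^-2].
t (time) has dimensions [T].

Left side: [L]
Right side: [T^3]

The two sides have different dimensions, so the equation is NOT dimensionally consistent.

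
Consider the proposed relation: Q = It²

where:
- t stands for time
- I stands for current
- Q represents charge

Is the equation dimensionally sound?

No

t (time) has dimensions [T].
I (current) has dimensions [I].
Q (charge) has dimensions [I T].

Left side: [I T]
Right side: [I T^2]

The two sides have different dimensions, so the equation is NOT dimensionally consistent.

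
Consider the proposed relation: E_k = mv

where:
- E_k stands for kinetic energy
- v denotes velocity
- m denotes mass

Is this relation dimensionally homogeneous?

No

E_k (kinetic energy) has dimensions [L^2 M T^-2].
v (velocity) has dimensions [L T^-1].
m (mass) has dimensions [M].

Left side: [L^2 M T^-2]
Right side: [L M T^-1]

The two sides have different dimensions, so the equation is NOT dimensionally consistent.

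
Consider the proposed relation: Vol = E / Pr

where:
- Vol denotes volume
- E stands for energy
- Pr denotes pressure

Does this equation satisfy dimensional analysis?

Yes

Vol (volume) has dimensions [L^3].
E (energy) has dimensions [L^2 M T^-2].
Pr (pressure) has dimensions [L^-1 M T^-2].

Left side: [L^3]
Right side: [L^3]

Both sides have the same dimensions, so the equation is dimensionally consistent.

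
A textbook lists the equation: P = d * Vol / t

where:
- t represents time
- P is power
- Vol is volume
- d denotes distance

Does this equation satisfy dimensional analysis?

No

t (time) has dimensions [T].
P (power) has dimensions [L^2 M T^-3].
Vol (volume) has dimensions [L^3].
d (distance) has dimensions [L].

Left side: [L^2 M T^-3]
Right side: [L^4 T^-1]

The two sides have different dimensions, so the equation is NOT dimensionally consistent.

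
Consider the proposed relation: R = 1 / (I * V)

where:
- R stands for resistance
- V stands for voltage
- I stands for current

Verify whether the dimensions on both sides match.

No

R (resistance) has dimensions [I^-2 L^2 M T^-3].
V (voltage) has dimensions [I^-1 L^2 M T^-3].
I (current) has dimensions [I].

Left side: [I^-2 L^2 M T^-3]
Right side: [L^-2 M^-1 T^3]

The two sides have different dimensions, so the equation is NOT dimensionally consistent.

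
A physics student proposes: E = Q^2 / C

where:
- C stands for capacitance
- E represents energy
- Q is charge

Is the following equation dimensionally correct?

Yes

C (capacitance) has dimensions [I^2 L^-2 M^-1 T^4].
E (energy) has dimensions [L^2 M T^-2].
Q (charge) has dimensions [I T].

Left side: [L^2 M T^-2]
Right side: [L^2 M T^-2]

Both sides have the same dimensions, so the equation is dimensionally consistent.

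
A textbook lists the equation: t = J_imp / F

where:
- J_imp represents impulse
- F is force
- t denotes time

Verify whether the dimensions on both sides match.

Yes

J_imp (impulse) has dimensions [L M T^-1].
F (force) has dimensions [L M T^-2].
t (time) has dimensions [T].

Left side: [T]
Right side: [T]

Both sides have the same dimensions, so the equation is dimensionally consistent.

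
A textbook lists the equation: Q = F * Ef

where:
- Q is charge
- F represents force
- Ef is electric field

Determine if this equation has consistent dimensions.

No

Q (charge) has dimensions [I T].
F (force) has dimensions [L M T^-2].
Ef (electric field) has dimensions [I^-1 L M T^-3].

Left side: [I T]
Right side: [I^-1 L^2 M^2 T^-5]

The two sides have different dimensions, so the equation is NOT dimensionally consistent.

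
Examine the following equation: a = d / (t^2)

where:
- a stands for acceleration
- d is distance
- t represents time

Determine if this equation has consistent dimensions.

Yes

a (acceleration) has dimensions [L T^-2].
d (distance) has dimensions [L].
t (time) has dimensions [T].

Left side: [L T^-2]
Right side: [L T^-2]

Both sides have the same dimensions, so the equation is dimensionally consistent.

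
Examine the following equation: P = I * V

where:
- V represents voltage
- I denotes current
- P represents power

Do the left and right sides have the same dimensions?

Yes

V (voltage) has dimensions [I^-1 L^2 M T^-3].
I (current) has dimensions [I].
P (power) has dimensions [L^2 M T^-3].

Left side: [L^2 M T^-3]
Right side: [L^2 M T^-3]

Both sides have the same dimensions, so the equation is dimensionally consistent.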